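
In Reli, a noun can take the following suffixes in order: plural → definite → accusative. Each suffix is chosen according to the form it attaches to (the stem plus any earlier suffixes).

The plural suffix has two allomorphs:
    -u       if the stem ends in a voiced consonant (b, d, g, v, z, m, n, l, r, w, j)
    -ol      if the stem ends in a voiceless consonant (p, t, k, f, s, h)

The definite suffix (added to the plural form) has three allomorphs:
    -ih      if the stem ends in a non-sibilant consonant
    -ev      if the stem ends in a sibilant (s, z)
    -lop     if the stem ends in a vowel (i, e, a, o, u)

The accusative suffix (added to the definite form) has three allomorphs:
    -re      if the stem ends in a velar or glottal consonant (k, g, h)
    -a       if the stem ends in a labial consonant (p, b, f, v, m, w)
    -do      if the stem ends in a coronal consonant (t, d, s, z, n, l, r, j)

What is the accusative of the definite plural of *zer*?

*zer*: final consonant = /r/, voiced → -u → *zeru*.
Since the final sound of the plural form *zeru* is /u/ (a vowel), it takes -lop, giving *zerulop*.
The definite form *zerulop*: final consonant = /p/, labial → -a → *zerulopa*.

zerulopa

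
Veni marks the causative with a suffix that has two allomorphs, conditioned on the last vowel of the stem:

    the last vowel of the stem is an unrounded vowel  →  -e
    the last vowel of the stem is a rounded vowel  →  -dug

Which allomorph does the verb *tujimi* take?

*tujimi* — last vowel /i/ (an unrounded vowel) → -e.

-e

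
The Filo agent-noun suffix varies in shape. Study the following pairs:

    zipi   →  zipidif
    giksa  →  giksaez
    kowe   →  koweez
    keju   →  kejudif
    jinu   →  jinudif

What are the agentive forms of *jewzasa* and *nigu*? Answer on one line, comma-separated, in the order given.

The alternation tracks the last vowel of the stem — -dif when the last vowel of the stem is a high vowel (*zipi*, *keju*, *jinu*); -ez when the last vowel of the stem is a non-high vowel (*giksa*, *kowe*).
*jewzasa*: last vowel = /a/, a non-high vowel → -ez → *jewzasaez*.
*nigu* — last vowel /u/ (a high vowel) → -dif → *nigudif*.

jewzasaez, nigudif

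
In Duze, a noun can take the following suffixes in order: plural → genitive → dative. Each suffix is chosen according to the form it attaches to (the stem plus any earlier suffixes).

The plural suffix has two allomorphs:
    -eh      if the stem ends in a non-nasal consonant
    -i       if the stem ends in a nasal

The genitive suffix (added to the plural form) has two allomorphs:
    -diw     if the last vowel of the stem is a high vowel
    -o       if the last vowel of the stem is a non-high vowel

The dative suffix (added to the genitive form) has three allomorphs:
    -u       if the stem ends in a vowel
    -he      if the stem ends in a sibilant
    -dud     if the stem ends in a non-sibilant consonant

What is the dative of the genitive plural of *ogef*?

ogefehou

Since the final consonant of *ogef* is /f/ (non-nasal), it takes -eh, giving *ogefeh*.
The plural form *ogefeh*: last vowel = /e/, a non-high vowel → -o → *ogefeho*.
The genitive form *ogefeho*: final sound = /o/, a vowel → -u → *ogefehou*.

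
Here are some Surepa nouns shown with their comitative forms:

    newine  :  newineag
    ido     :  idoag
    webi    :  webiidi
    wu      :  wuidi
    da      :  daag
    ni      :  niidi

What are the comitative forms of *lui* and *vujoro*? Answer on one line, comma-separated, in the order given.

luiidi, vujoroag

The alternation tracks the last vowel of the stem — -idi when the last vowel of the stem is a high vowel (*webi*, *wu*, *ni*); -ag when the last vowel of the stem is a non-high vowel (*newine*, *ido*, *da*).
Since the last vowel of *lui* is /i/ (a high vowel), it takes -idi, giving *luiidi*.
*vujoro* — last vowel /o/ (a non-high vowel) → -ag → *vujoroag*.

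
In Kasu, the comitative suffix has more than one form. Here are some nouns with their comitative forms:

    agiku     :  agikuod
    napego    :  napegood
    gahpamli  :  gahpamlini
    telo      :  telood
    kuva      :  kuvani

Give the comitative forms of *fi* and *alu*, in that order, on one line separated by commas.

The alternation tracks the last vowel of the stem — -od when the last vowel of the stem is a rounded vowel (*agiku*, *napego*, *telo*); -ni when the last vowel of the stem is an unrounded vowel (*gahpamli*, *kuva*).
Since the last vowel of *fi* is /i/ (an unrounded vowel), it takes -ni, giving *fini*.
The last vowel of *alu* is /u/, which is a rounded vowel, so the suffix is -od, giving *aluod*.

fini, aluod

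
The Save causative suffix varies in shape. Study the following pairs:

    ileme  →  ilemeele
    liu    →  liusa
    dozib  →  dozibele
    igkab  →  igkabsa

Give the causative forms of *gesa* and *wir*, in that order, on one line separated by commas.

The pattern is front/back vowel harmony: -ele when the last vowel of the stem is a front vowel (*ileme*, *dozib*); -sa when the last vowel of the stem is a back vowel (*liu*, *igkab*).
*gesa* — last vowel /a/ (a back vowel) → -sa → *gesasa*.
*wir*: last vowel = /i/, a front vowel → -ele → *wirele*.

gesasa, wirele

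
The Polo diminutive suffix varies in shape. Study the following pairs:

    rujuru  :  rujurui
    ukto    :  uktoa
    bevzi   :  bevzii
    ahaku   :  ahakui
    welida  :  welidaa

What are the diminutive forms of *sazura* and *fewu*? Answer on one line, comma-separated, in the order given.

sazuraa, fewui

Looking at the last vowel of each stem: -i when the last vowel of the stem is a high vowel (*rujuru*, *bevzi*, *ahaku*); -a when the last vowel of the stem is a non-high vowel (*ukto*, *welida*).
*sazura* — last vowel /a/ (a non-high vowel) → -a → *sazuraa*.
Since the last vowel of *fewu* is /u/ (a high vowel), it takes -i, giving *fewui*.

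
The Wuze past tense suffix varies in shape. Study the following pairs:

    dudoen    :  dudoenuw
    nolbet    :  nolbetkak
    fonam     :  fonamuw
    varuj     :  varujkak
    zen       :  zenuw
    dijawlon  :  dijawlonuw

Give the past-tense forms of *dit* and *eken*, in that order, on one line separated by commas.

ditkak, ekenuw

The pattern is nasality of the final consonant: -uw when the stem ends in a nasal (*dudoen*, *fonam*, *zen*, *dijawlon*); -kak when the stem ends in a non-nasal consonant (*nolbet*, *varuj*).
*dit*: final consonant = /t/, non-nasal → -kak → *ditkak*.
*eken*: final consonant = /n/, a nasal → -uw → *ekenuw*.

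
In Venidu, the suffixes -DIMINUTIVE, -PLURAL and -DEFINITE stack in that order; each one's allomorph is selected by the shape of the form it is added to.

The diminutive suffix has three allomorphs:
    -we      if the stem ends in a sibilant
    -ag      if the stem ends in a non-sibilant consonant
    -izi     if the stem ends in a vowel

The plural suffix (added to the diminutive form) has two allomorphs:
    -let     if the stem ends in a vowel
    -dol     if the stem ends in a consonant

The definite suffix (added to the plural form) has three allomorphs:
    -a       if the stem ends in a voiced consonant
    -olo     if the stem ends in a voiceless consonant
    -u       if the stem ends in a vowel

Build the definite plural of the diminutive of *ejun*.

*ejun*: final sound = /n/, a non-sibilant consonant → -ag → *ejunag*.
The final sound of the diminutive form *ejunag* is /g/, which is a consonant, so the plural suffix is -dol, giving *ejunagdol*.
The plural form *ejunagdol* — final sound /l/ (a voiced consonant) → -a → *ejunagdola*.

ejunagdola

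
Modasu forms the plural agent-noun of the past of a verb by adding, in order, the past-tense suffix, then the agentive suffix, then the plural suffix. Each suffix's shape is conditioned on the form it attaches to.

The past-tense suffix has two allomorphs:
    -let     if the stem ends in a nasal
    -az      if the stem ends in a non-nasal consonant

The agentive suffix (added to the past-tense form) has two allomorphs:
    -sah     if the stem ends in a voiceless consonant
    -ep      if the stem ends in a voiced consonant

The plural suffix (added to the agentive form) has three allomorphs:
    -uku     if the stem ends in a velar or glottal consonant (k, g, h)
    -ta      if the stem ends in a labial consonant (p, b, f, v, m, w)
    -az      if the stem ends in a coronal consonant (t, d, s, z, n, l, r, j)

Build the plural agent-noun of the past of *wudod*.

Since the final consonant of *wudod* is /d/ (non-nasal), it takes -az, giving *wudodaz*.
The final consonant of the past-tense form *wudodaz* is /z/, which is voiced, so the agentive suffix is -ep, giving *wudodazep*.
The agentive form *wudodazep*: final consonant = /p/, labial → -ta → *wudodazepta*.

wudodazepta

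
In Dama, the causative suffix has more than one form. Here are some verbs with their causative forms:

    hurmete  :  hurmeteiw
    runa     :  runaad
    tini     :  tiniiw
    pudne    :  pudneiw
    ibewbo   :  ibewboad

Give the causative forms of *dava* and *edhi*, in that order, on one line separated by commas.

The alternation tracks the last vowel of the stem — -iw when the last vowel of the stem is a front vowel (*hurmete*, *tini*, *pudne*); -ad when the last vowel of the stem is a back vowel (*runa*, *ibewbo*).
*dava*: last vowel = /a/, a back vowel → -ad → *davaad*.
*edhi*: last vowel = /i/, a front vowel → -iw → *edhiiw*.

davaad, edhiiw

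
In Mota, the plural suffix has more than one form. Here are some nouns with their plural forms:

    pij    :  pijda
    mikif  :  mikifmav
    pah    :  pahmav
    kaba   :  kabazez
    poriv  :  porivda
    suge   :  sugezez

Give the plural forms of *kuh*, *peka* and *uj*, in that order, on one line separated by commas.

The suffix is conditioned by the final sound: -mav when the stem ends in a voiceless consonant (*mikif*, *pah*); -da when the stem ends in a voiced consonant (*pij*, *poriv*); -zez when the stem ends in a vowel (*kaba*, *suge*).
The final sound of *kuh* is /h/, which is a voiceless consonant, so the suffix is -mav, giving *kuhmav*.
The final sound of *peka* is /a/, which is a vowel, so the suffix is -zez, giving *pekazez*.
Since the final sound of *uj* is /j/ (a voiced consonant), it takes -da, giving *ujda*.

kuhmav, pekazez, ujda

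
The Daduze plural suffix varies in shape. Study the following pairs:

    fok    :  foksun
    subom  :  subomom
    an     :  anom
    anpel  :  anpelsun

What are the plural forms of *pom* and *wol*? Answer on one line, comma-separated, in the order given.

The suffix is conditioned by the final consonant: -om when the stem ends in a nasal (*subom*, *an*); -sun when the stem ends in a non-nasal consonant (*fok*, *anpel*).
The final consonant of *pom* is /m/, which is a nasal, so the suffix is -om, giving *pomom*.
The final consonant of *wol* is /l/, which is non-nasal, so the suffix is -sun, giving *wolsun*.

pomom, wolsun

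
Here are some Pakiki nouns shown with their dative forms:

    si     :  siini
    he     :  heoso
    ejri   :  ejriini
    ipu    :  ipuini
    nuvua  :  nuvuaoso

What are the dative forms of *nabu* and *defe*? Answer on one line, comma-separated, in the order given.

nabuini, defeoso

The pattern is height harmony: -ini when the last vowel of the stem is a high vowel (*si*, *ejri*, *ipu*); -oso when the last vowel of the stem is a non-high vowel (*he*, *nuvua*).
The last vowel of *nabu* is /u/, which is a high vowel, so the suffix is -ini, giving *nabuini*.
*defe*: last vowel = /e/, a non-high vowel → -oso → *defeoso*.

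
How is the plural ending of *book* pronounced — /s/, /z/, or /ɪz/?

The stem *book* ends in a voiceless non-sibilant consonant.
The plural suffix surfaces as /ɪz/ after sibilants, /s/ after other voiceless consonants, and /z/ after other voiced sounds.
So the plural -s on *book* is pronounced /s/.

/s/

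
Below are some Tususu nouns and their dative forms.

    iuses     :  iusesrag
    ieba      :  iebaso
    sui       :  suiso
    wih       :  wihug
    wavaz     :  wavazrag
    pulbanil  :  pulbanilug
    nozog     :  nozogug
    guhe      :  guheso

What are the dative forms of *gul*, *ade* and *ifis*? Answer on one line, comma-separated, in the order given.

The pattern is sibilance of the final sound: -rag when the stem ends in a sibilant (*iuses*, *wavaz*); -ug when the stem ends in a non-sibilant consonant (*wih*, *pulbanil*, *nozog*); -so when the stem ends in a vowel (*ieba*, *sui*, *guhe*).
*gul*: final sound = /l/, a non-sibilant consonant → -ug → *gulug*.
*ade*: final sound = /e/, a vowel → -so → *adeso*.
The final sound of *ifis* is /s/, which is a sibilant, so the suffix is -rag, giving *ifisrag*.

gulug, adeso, ifisrag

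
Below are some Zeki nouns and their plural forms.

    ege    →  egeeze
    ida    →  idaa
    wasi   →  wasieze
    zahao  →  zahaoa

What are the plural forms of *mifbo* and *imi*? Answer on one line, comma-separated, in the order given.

mifboa, imieze

The suffix is conditioned by the last vowel: -eze when the last vowel of the stem is a front vowel (*ege*, *wasi*); -a when the last vowel of the stem is a back vowel (*ida*, *zahao*).
The last vowel of *mifbo* is /o/, which is a back vowel, so the suffix is -a, giving *mifboa*.
The last vowel of *imi* is /i/, which is a front vowel, so the suffix is -eze, giving *imieze*.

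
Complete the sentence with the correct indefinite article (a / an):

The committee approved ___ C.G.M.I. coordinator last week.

a

The indefinite article is chosen by the initial *sound* of the following word, not its spelling.
The initialism *C.G.M.I.* is read letter by letter; the first letter, C, is pronounced /siː/, which begins with a consonant sound.
So the article is *a*: The committee approved a C.G.M.I. coordinator last week.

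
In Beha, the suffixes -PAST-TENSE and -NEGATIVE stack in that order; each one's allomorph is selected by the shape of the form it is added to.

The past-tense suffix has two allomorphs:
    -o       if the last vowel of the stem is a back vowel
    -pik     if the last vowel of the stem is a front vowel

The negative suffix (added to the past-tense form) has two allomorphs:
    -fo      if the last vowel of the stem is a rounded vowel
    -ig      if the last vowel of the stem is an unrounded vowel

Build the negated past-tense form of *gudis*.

*gudis*: last vowel = /i/, a front vowel → -pik → *gudispik*.
The last vowel of the past-tense form *gudispik* is /i/, which is an unrounded vowel, so the negative suffix is -ig, giving *gudispikig*.

gudispikig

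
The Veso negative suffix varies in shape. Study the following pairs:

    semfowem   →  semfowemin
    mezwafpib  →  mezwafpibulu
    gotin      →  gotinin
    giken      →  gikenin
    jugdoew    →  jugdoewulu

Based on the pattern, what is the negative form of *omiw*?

omiwulu

Looking at the final consonant of each stem: -in when the stem ends in a nasal (*semfowem*, *gotin*, *giken*); -ulu when the stem ends in a non-nasal consonant (*mezwafpib*, *jugdoew*).
*omiw*: final consonant = /w/, non-nasal → -ulu → *omiwulu*.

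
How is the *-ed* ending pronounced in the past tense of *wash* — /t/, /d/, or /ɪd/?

The stem *wash* ends in a voiceless consonant other than /t/.
The -ed suffix is realized as /ɪd/ after /t, d/; as /t/ after other voiceless consonants; and as /d/ after other voiced sounds.
So -ed on *wash* is pronounced /t/.

/t/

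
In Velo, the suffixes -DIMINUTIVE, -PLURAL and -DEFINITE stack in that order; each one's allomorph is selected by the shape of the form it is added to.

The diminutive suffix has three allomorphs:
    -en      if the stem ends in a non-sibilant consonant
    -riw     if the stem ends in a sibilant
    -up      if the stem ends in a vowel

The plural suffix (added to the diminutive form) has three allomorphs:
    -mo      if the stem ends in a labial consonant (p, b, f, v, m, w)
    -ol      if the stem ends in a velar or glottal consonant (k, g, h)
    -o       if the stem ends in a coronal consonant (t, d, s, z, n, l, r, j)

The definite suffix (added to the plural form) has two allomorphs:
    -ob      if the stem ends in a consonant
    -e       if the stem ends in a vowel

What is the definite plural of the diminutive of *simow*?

simowenoe

*simow* — final sound /w/ (a non-sibilant consonant) → -en → *simowen*.
The final consonant of the diminutive form *simowen* is /n/, which is coronal, so the plural suffix is -o, giving *simoweno*.
The final sound of the plural form *simoweno* is /o/, which is a vowel, so the definite suffix is -e, giving *simowenoe*.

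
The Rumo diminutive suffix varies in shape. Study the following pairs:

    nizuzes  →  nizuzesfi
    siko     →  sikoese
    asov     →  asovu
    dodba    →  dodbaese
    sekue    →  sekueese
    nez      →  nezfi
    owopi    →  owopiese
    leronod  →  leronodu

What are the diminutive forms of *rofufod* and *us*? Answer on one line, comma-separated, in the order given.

The alternation tracks the final sound of the stem — -fi when the stem ends in a sibilant (*nizuzes*, *nez*); -u when the stem ends in a non-sibilant consonant (*asov*, *leronod*); -ese when the stem ends in a vowel (*siko*, *dodba*, *sekue*, *owopi*).
The final sound of *rofufod* is /d/, which is a non-sibilant consonant, so the suffix is -u, giving *rofufodu*.
*us*: final sound = /s/, a sibilant → -fi → *usfi*.

rofufodu, usfi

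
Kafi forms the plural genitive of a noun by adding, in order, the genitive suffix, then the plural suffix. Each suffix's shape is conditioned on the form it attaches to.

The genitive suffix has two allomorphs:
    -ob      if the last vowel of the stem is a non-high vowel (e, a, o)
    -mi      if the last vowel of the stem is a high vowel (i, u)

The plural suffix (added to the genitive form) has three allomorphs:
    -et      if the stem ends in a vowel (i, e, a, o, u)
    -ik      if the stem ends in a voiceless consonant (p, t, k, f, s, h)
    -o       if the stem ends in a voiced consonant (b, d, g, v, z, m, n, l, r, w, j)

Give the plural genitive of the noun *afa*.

*afa*: last vowel = /a/, a non-high vowel → -ob → *afaob*.
Since the final sound of the genitive form *afaob* is /b/ (a voiced consonant), it takes -o, giving *afaobo*.

afaobo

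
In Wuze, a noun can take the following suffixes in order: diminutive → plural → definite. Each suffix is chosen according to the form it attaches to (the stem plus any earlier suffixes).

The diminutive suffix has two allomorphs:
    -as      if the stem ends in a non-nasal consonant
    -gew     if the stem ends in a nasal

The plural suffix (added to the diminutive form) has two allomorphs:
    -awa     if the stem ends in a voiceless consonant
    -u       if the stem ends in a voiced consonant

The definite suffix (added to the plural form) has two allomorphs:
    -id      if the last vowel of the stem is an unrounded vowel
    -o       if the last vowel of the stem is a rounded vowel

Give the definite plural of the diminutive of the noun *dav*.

davasawaid

Since the final consonant of *dav* is /v/ (non-nasal), it takes -as, giving *davas*.
The diminutive form *davas*: final consonant = /s/, voiceless → -awa → *davasawa*.
The last vowel of the plural form *davasawa* is /a/, which is an unrounded vowel, so the definite suffix is -id, giving *davasawaid*.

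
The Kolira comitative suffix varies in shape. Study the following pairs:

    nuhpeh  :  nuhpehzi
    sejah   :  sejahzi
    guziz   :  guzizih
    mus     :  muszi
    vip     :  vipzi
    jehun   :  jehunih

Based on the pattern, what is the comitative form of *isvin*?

isvinih

The pattern is voicing of the final consonant: -zi when the stem ends in a voiceless consonant (*nuhpeh*, *sejah*, *mus*, *vip*); -ih when the stem ends in a voiced consonant (*guziz*, *jehun*).
Since the final consonant of *isvin* is /n/ (voiced), it takes -ih, giving *isvinih*.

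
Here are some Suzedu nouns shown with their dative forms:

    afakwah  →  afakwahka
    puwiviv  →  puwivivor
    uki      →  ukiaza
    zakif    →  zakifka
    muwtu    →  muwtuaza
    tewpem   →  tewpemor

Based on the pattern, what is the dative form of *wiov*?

wiovor

The suffix is conditioned by the final sound: -ka when the stem ends in a voiceless consonant (*afakwah*, *zakif*); -or when the stem ends in a voiced consonant (*puwiviv*, *tewpem*); -aza when the stem ends in a vowel (*uki*, *muwtu*).
*wiov* — final sound /v/ (a voiced consonant) → -or → *wiovor*.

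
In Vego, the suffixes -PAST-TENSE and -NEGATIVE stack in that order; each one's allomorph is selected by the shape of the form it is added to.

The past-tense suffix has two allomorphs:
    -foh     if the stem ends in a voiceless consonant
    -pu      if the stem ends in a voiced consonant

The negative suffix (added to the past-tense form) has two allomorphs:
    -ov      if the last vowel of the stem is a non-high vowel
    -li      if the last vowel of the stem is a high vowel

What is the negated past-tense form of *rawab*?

*rawab*: final consonant = /b/, voiced → -pu → *rawabpu*.
Since the last vowel of the past-tense form *rawabpu* is /u/ (a high vowel), it takes -li, giving *rawabpuli*.

rawabpuli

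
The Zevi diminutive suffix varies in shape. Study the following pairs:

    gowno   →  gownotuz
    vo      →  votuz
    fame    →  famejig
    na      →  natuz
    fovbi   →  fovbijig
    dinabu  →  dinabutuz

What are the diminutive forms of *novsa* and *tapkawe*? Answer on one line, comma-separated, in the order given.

Looking at the last vowel of each stem: -jig when the last vowel of the stem is a front vowel (*fame*, *fovbi*); -tuz when the last vowel of the stem is a back vowel (*gowno*, *vo*, *na*, *dinabu*).
The last vowel of *novsa* is /a/, which is a back vowel, so the suffix is -tuz, giving *novsatuz*.
Since the last vowel of *tapkawe* is /e/ (a front vowel), it takes -jig, giving *tapkawejig*.

novsatuz, tapkawejig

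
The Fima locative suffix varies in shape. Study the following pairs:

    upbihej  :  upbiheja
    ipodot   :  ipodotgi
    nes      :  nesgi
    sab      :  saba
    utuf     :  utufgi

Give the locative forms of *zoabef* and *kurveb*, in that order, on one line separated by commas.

zoabefgi, kurveba

Looking at the final consonant of each stem: -gi when the stem ends in a voiceless consonant (*ipodot*, *nes*, *utuf*); -a when the stem ends in a voiced consonant (*upbihej*, *sab*).
Since the final consonant of *zoabef* is /f/ (voiceless), it takes -gi, giving *zoabefgi*.
*kurveb* — final consonant /b/ (voiced) → -a → *kurveba*.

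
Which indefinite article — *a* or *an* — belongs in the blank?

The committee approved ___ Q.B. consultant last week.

a

The indefinite article is chosen by the initial *sound* of the following word, not its spelling.
The initialism *Q.B.* is read letter by letter; the first letter, Q, is pronounced /kjuː/, which begins with a consonant sound.
So the article is *a*: The committee approved a Q.B. consultant last week.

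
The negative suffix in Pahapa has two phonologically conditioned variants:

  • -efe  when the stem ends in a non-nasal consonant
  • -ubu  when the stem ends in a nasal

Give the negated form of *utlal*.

utlalefe

The final consonant of *utlal* is /l/, which is non-nasal, so the suffix is -efe, giving *utlalefe*.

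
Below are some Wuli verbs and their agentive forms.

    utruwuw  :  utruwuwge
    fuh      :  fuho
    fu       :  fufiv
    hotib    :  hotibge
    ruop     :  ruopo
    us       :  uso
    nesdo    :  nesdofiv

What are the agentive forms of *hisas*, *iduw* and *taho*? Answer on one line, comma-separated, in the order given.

hisaso, iduwge, tahofiv

The pattern is voicing of the final sound: -o when the stem ends in a voiceless consonant (*fuh*, *ruop*, *us*); -ge when the stem ends in a voiced consonant (*utruwuw*, *hotib*); -fiv when the stem ends in a vowel (*fu*, *nesdo*).
The final sound of *hisas* is /s/, which is a voiceless consonant, so the suffix is -o, giving *hisaso*.
*iduw*: final sound = /w/, a voiced consonant → -ge → *iduwge*.
*taho*: final sound = /o/, a vowel → -fiv → *tahofiv*.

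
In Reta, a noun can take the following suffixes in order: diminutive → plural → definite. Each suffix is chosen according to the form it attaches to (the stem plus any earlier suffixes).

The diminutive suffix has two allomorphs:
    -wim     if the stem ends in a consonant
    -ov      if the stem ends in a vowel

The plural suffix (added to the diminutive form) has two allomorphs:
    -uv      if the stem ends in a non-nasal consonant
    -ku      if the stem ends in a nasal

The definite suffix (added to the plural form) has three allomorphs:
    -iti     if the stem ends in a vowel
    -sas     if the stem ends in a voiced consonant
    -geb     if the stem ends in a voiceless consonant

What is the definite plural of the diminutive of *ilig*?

iligwimkuiti

*ilig*: final sound = /g/, a consonant → -wim → *iligwim*.
Since the final consonant of the diminutive form *iligwim* is /m/ (a nasal), it takes -ku, giving *iligwimku*.
The plural form *iligwimku*: final sound = /u/, a vowel → -iti → *iligwimkuiti*.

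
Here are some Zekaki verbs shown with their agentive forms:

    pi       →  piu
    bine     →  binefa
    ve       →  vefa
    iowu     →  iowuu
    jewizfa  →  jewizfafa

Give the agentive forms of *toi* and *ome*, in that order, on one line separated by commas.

The pattern is height harmony: -u when the last vowel of the stem is a high vowel (*pi*, *iowu*); -fa when the last vowel of the stem is a non-high vowel (*bine*, *ve*, *jewizfa*).
Since the last vowel of *toi* is /i/ (a high vowel), it takes -u, giving *toiu*.
Since the last vowel of *ome* is /e/ (a non-high vowel), it takes -fa, giving *omefa*.

toiu, omefa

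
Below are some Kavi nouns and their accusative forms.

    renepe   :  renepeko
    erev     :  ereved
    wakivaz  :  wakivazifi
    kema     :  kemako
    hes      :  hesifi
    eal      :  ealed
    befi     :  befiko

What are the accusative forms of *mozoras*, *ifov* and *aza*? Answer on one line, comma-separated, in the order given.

mozorasifi, ifoved, azako

The suffix is conditioned by the final sound: -ifi when the stem ends in a sibilant (*wakivaz*, *hes*); -ed when the stem ends in a non-sibilant consonant (*erev*, *eal*); -ko when the stem ends in a vowel (*renepe*, *kema*, *befi*).
*mozoras*: final sound = /s/, a sibilant → -ifi → *mozorasifi*.
The final sound of *ifov* is /v/, which is a non-sibilant consonant, so the suffix is -ed, giving *ifoved*.
Since the final sound of *aza* is /a/ (a vowel), it takes -ko, giving *azako*.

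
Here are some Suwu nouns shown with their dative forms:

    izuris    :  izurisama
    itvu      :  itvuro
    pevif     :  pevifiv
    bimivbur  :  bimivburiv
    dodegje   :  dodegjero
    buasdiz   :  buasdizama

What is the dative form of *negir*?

The alternation tracks the final sound of the stem — -ama when the stem ends in a sibilant (*izuris*, *buasdiz*); -iv when the stem ends in a non-sibilant consonant (*pevif*, *bimivbur*); -ro when the stem ends in a vowel (*itvu*, *dodegje*).
The final sound of *negir* is /r/, which is a non-sibilant consonant, so the suffix is -iv, giving *negiriv*.

negiriv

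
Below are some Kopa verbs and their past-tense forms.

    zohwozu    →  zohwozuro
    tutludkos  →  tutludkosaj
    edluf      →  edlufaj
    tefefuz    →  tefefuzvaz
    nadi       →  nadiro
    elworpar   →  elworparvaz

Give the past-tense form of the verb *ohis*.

ohisaj

The suffix is conditioned by the final sound: -aj when the stem ends in a voiceless consonant (*tutludkos*, *edluf*); -vaz when the stem ends in a voiced consonant (*tefefuz*, *elworpar*); -ro when the stem ends in a vowel (*zohwozu*, *nadi*).
*ohis*: final sound = /s/, a voiceless consonant → -aj → *ohisaj*.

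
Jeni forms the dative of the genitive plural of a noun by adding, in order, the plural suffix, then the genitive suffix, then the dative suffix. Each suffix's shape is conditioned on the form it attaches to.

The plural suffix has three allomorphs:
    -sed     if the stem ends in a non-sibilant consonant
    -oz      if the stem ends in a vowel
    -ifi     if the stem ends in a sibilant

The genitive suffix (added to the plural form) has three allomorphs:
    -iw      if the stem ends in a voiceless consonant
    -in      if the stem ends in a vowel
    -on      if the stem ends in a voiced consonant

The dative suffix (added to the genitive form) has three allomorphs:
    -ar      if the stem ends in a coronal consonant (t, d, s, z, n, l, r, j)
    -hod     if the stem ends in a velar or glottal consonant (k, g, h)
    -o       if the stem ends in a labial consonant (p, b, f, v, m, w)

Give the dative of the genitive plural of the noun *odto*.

*odto*: final sound = /o/, a vowel → -oz → *odtooz*.
Since the final sound of the plural form *odtooz* is /z/ (a voiced consonant), it takes -on, giving *odtoozon*.
Since the final consonant of the genitive form *odtoozon* is /n/ (coronal), it takes -ar, giving *odtoozonar*.

odtoozonar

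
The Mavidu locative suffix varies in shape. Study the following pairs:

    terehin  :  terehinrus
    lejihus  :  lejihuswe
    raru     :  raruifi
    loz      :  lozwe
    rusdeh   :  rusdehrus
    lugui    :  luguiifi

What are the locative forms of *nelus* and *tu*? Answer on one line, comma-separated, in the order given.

Looking at the final sound of each stem: -we when the stem ends in a sibilant (*lejihus*, *loz*); -rus when the stem ends in a non-sibilant consonant (*terehin*, *rusdeh*); -ifi when the stem ends in a vowel (*raru*, *lugui*).
*nelus*: final sound = /s/, a sibilant → -we → *neluswe*.
*tu* — final sound /u/ (a vowel) → -ifi → *tuifi*.

neluswe, tuifi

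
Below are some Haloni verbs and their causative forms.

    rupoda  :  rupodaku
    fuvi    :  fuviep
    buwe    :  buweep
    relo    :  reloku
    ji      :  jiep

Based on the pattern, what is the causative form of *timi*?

timiep

Looking at the last vowel of each stem: -ep when the last vowel of the stem is a front vowel (*fuvi*, *buwe*, *ji*); -ku when the last vowel of the stem is a back vowel (*rupoda*, *relo*).
The last vowel of *timi* is /i/, which is a front vowel, so the suffix is -ep, giving *timiep*.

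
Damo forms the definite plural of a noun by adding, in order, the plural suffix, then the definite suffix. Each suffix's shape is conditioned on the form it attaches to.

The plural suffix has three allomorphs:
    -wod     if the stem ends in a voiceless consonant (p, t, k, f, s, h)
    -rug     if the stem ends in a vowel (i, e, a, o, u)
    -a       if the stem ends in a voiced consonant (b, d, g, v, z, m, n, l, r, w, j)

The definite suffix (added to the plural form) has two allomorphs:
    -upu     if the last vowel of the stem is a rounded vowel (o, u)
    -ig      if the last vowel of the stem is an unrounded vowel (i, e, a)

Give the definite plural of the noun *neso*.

nesorugupu

Since the final sound of *neso* is /o/ (a vowel), it takes -rug, giving *nesorug*.
Since the last vowel of the plural form *nesorug* is /u/ (a rounded vowel), it takes -upu, giving *nesorugupu*.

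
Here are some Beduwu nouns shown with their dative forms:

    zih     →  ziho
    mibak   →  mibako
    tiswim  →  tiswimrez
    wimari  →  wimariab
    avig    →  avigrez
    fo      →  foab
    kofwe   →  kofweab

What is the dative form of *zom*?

zomrez

Looking at the final sound of each stem: -o when the stem ends in a voiceless consonant (*zih*, *mibak*); -rez when the stem ends in a voiced consonant (*tiswim*, *avig*); -ab when the stem ends in a vowel (*wimari*, *fo*, *kofwe*).
The final sound of *zom* is /m/, which is a voiced consonant, so the suffix is -rez, giving *zomrez*.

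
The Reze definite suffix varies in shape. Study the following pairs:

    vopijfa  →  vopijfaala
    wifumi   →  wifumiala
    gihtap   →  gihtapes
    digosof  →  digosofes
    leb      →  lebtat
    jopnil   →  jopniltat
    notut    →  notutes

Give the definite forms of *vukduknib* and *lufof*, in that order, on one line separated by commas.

vukduknibtat, lufofes

Looking at the final sound of each stem: -es when the stem ends in a voiceless consonant (*gihtap*, *digosof*, *notut*); -tat when the stem ends in a voiced consonant (*leb*, *jopnil*); -ala when the stem ends in a vowel (*vopijfa*, *wifumi*).
The final sound of *vukduknib* is /b/, which is a voiced consonant, so the suffix is -tat, giving *vukduknibtat*.
The final sound of *lufof* is /f/, which is a voiceless consonant, so the suffix is -es, giving *lufofes*.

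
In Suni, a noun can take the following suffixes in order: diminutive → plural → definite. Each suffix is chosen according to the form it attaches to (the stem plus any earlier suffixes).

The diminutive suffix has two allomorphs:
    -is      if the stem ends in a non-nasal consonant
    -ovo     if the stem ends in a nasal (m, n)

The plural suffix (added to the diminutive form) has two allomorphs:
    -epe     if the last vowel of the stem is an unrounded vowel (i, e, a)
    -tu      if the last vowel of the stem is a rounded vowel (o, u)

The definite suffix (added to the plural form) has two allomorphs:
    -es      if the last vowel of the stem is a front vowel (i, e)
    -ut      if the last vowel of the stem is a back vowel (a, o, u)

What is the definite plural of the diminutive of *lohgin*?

lohginovotuut

*lohgin*: final consonant = /n/, a nasal → -ovo → *lohginovo*.
The diminutive form *lohginovo* — last vowel /o/ (a rounded vowel) → -tu → *lohginovotu*.
The plural form *lohginovotu* — last vowel /u/ (a back vowel) → -ut → *lohginovotuut*.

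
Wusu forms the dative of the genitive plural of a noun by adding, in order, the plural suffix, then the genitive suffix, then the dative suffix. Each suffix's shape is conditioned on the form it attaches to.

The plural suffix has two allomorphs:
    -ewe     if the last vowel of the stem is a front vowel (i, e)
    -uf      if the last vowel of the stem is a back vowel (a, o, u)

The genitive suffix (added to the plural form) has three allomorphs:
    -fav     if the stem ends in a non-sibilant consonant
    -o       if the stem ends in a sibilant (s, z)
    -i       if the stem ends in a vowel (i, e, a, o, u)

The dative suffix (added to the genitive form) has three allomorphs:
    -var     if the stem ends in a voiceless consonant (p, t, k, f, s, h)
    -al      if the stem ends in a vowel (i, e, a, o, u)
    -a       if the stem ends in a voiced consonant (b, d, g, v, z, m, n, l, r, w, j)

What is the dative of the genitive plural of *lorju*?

lorjuuffava

The last vowel of *lorju* is /u/, which is a back vowel, so the plural suffix is -uf, giving *lorjuuf*.
Since the final sound of the plural form *lorjuuf* is /f/ (a non-sibilant consonant), it takes -fav, giving *lorjuuffav*.
The genitive form *lorjuuffav*: final sound = /v/, a voiced consonant → -a → *lorjuuffava*.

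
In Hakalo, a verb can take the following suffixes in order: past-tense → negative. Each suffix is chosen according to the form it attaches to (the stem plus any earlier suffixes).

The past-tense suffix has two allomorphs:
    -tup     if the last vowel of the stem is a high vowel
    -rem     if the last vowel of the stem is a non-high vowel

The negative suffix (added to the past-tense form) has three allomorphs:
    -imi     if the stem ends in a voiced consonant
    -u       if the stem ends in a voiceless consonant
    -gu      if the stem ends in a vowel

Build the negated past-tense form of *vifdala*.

vifdalaremimi

Since the last vowel of *vifdala* is /a/ (a non-high vowel), it takes -rem, giving *vifdalarem*.
Since the final sound of the past-tense form *vifdalarem* is /m/ (a voiced consonant), it takes -imi, giving *vifdalaremimi*.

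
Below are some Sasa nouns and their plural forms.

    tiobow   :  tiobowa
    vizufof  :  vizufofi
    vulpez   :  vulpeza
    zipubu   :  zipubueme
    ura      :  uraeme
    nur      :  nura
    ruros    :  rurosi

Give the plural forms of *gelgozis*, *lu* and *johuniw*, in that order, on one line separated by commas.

The suffix is conditioned by the final sound: -i when the stem ends in a voiceless consonant (*vizufof*, *ruros*); -a when the stem ends in a voiced consonant (*tiobow*, *vulpez*, *nur*); -eme when the stem ends in a vowel (*zipubu*, *ura*).
The final sound of *gelgozis* is /s/, which is a voiceless consonant, so the suffix is -i, giving *gelgozisi*.
The final sound of *lu* is /u/, which is a vowel, so the suffix is -eme, giving *lueme*.
Since the final sound of *johuniw* is /w/ (a voiced consonant), it takes -a, giving *johuniwa*.

gelgozisi, lueme, johuniwa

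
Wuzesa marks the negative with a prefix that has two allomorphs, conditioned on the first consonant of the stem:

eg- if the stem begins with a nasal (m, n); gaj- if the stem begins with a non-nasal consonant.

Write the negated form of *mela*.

egmela

The first consonant of *mela* is /m/, which is a nasal, so the prefix is eg-, giving *egmela*.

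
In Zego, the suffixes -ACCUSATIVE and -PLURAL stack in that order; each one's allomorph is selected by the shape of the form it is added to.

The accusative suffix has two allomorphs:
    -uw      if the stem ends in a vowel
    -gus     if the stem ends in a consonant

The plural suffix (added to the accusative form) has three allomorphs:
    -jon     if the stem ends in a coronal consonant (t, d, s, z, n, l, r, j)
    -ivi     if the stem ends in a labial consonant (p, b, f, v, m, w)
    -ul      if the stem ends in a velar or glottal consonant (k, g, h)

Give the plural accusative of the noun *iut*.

Since the final sound of *iut* is /t/ (a consonant), it takes -gus, giving *iutgus*.
The accusative form *iutgus*: final consonant = /s/, coronal → -jon → *iutgusjon*.

iutgusjon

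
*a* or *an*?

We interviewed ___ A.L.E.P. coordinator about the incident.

an

The indefinite article is chosen by the initial *sound* of the following word, not its spelling.
The initialism *A.L.E.P.* is read letter by letter; the first letter, A, is pronounced /eɪ/, which begins with a vowel sound.
So the article is *an*: We interviewed an A.L.E.P. coordinator about the incident.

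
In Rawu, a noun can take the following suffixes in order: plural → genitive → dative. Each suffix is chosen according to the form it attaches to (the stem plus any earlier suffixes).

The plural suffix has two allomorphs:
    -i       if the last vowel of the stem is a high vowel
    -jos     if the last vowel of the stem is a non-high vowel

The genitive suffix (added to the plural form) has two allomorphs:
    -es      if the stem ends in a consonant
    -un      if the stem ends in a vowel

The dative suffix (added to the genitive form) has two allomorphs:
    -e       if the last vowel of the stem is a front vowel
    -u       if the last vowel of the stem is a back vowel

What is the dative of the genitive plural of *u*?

uiunu

The last vowel of *u* is /u/, which is a high vowel, so the plural suffix is -i, giving *ui*.
Since the final sound of the plural form *ui* is /i/ (a vowel), it takes -un, giving *uiun*.
The last vowel of the genitive form *uiun* is /u/, which is a back vowel, so the dative suffix is -u, giving *uiunu*.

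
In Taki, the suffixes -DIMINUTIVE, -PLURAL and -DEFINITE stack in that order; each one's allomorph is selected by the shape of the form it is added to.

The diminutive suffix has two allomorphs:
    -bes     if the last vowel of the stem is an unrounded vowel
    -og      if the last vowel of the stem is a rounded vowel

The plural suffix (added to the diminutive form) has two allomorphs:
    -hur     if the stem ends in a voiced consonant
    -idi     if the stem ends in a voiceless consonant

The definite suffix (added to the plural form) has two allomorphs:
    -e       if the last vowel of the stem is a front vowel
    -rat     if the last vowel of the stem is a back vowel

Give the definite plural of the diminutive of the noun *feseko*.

fesekooghurrat

*feseko* — last vowel /o/ (a rounded vowel) → -og → *fesekoog*.
The final consonant of the diminutive form *fesekoog* is /g/, which is voiced, so the plural suffix is -hur, giving *fesekooghur*.
The plural form *fesekooghur*: last vowel = /u/, a back vowel → -rat → *fesekooghurrat*.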